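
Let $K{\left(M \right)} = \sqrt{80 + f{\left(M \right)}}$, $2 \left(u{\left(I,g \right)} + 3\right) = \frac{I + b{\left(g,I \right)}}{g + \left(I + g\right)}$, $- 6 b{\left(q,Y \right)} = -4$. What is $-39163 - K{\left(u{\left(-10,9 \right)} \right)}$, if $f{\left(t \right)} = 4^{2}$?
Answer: $-39163 - 4 \sqrt{6} \approx -39173.0$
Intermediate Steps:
$b{\left(q,Y \right)} = \frac{2}{3}$ ($b{\left(q,Y \right)} = \left(- \frac{1}{6}\right) \left(-4\right) = \frac{2}{3}$)
$f{\left(t \right)} = 16$
$u{\left(I,g \right)} = -3 + \frac{\frac{2}{3} + I}{2 \left(I + 2 g\right)}$ ($u{\left(I,g \right)} = -3 + \frac{\left(I + \frac{2}{3}\right) \frac{1}{g + \left(I + g\right)}}{2} = -3 + \frac{\left(\frac{2}{3} + I\right) \frac{1}{I + 2 g}}{2} = -3 + \frac{\frac{1}{I + 2 g} \left(\frac{2}{3} + I\right)}{2} = -3 + \frac{\frac{2}{3} + I}{2 \left(I + 2 g\right)}$)
$K{\left(M \right)} = 4 \sqrt{6}$ ($K{\left(M \right)} = \sqrt{80 + 16} = \sqrt{96} = 4 \sqrt{6}$)
$-39163 - K{\left(u{\left(-10,9 \right)} \right)} = -39163 - 4 \sqrt{6}$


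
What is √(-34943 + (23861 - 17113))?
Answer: I*√28195 ≈ 167.91*I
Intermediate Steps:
√(-34943 + (23861 - 17113)) = √(-34943 + 6748) = √(-28195) = I*√28195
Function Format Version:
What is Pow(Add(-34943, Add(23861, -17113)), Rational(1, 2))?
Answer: Mul(I, Pow(28195, Rational(1, 2))) ≈ Mul(167.91, I)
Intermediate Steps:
Pow(Add(-34943, Add(23861, -17113)), Rational(1, 2)) = Pow(Add(-34943, 6748), Rational(1, 2)) = Pow(-28195, Rational(1, 2)) = Mul(I, Pow(28195, Rational(1, 2)))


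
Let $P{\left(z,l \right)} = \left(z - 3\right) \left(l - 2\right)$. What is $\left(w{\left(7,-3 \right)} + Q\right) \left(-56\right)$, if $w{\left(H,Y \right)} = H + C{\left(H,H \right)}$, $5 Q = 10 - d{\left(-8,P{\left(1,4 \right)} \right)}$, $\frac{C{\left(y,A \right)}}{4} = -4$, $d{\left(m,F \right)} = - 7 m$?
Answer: $\frac{5096}{5} \approx 1019.2$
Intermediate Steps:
$P{\left(z,l \right)} = \left(-3 + z\right) \left(-2 + l\right)$
$C{\left(y,A \right)} = -16$ ($C{\left(y,A \right)} = 4 \left(-4\right) = -16$)
$Q = - \frac{46}{5}$ ($Q = \frac{10 - \left(-7\right) \left(-8\right)}{5} = \frac{10 - 56}{5} = \frac{1}{5} \left(-46\right) = - \frac{46}{5} \approx -9.2$)
$w{\left(H,Y \right)} = -16 + H$ ($w{\left(H,Y \right)} = H - 16 = -16 + H$)
$\left(w{\left(7,-3 \right)} + Q\right) \left(-56\right) = \left(\left(-16 + 7\right) - \frac{46}{5}\right) \left(-56\right) = \left(-9 - \frac{46}{5}\right) \left(-56\right) = \left(- \frac{91}{5}\right) \left(-56\right) = \frac{5096}{5}$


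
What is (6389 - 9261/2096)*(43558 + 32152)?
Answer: 506578751965/1048 ≈ 4.8338e+8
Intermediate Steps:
(6389 - 9261/2096)*(43558 + 32152) = (6389 - 9261*1/2096)*75710 = (6389 - 9261/2096)*75710 = (13382083/2096)*75710 = 506578751965/1048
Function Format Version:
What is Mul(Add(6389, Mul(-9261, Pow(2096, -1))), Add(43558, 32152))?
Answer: Rational(506578751965, 1048) ≈ 4.8338e+8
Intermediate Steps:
Mul(Add(6389, Mul(-9261, Pow(2096, -1))), Add(43558, 32152)) = Mul(Add(6389, Mul(-9261, Rational(1, 2096))), 75710) = Mul(Add(6389, Rational(-9261, 2096)), 75710) = Mul(Rational(13382083, 2096), 75710) = Rational(506578751965, 1048)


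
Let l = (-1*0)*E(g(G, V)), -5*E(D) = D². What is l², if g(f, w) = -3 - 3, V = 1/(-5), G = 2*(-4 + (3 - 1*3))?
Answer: 0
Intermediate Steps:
G = -8 (G = 2*(-4 + (3 - 3)) = 2*(-4 + 0) = 2*(-4) = -8)
V = -⅕ ≈ -0.20000
g(f, w) = -6
E(D) = -D²/5
l = 0 (l = (-1*0)*(-⅕*(-6)²) = 0*(-⅕*36) = 0*(-36/5) = 0)
l² = 0² = 0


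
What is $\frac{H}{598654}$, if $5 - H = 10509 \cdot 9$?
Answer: $- \frac{47288}{299327} \approx -0.15798$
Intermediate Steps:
$H = -94576$ ($H = 5 - 10509 \cdot 9 = 5 - 94581 = -94576$)
$\frac{H}{598654} = - \frac{94576}{598654} = \left(-94576\right) \frac{1}{598654} = - \frac{47288}{299327}$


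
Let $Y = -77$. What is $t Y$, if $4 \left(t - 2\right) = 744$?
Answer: $-14476$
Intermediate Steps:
$t = 188$ ($t = 2 + \frac{1}{4} \cdot 744 = 2 + 186 = 188$)
$t Y = 188 \left(-77\right) = -14476$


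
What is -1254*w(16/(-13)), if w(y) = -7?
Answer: 8778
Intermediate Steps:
-1254*w(16/(-13)) = -1254*(-7) = 8778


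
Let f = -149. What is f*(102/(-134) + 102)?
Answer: -1010667/67 ≈ -15085.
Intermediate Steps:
f*(102/(-134) + 102) = -149*(102/(-134) + 102) = -149*(102*(-1/134) + 102) = -149*(-51/67 + 102) = -149*6783/67 = -1010667/67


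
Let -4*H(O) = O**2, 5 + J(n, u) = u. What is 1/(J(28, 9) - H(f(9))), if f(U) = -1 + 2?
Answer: 4/17 ≈ 0.23529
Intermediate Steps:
f(U) = 1
J(n, u) = -5 + u
H(O) = -O**2/4
1/(J(28, 9) - H(f(9))) = 1/((-5 + 9) - (-1)*1**2/4) = 1/(4 - (-1)/4) = 1/(4 - 1*(-1/4)) = 1/(4 + 1/4) = 1/(17/4) = 4/17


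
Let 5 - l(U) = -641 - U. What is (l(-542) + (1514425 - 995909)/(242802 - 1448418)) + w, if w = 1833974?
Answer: 552798315883/301404 ≈ 1.8341e+6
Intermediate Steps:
l(U) = 646 + U (l(U) = 5 - (-641 - U) = 5 + (641 + U) = 646 + U)
(l(-542) + (1514425 - 995909)/(242802 - 1448418)) + w = ((646 - 542) + (1514425 - 995909)/(242802 - 1448418)) + 1833974 = (104 + 518516/(-1205616)) + 1833974 = (104 + 518516*(-1/1205616)) + 1833974 = (104 - 129629/301404) + 1833974 = 31216387/301404 + 1833974 = 552798315883/301404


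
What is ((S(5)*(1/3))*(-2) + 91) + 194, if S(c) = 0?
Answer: 285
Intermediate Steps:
((S(5)*(1/3))*(-2) + 91) + 194 = ((0*(1/3))*(-2) + 91) + 194 = ((0*(1*(⅓)))*(-2) + 91) + 194 = ((0*(⅓))*(-2) + 91) + 194 = (0*(-2) + 91) + 194 = (0 + 91) + 194 = 91 + 194 = 285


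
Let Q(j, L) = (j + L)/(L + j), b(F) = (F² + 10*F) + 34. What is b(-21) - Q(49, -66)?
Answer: 264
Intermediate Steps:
b(F) = 34 + F² + 10*F
Q(j, L) = 1 (Q(j, L) = (L + j)/(L + j) = 1)
b(-21) - Q(49, -66) = (34 + (-21)² + 10*(-21)) - 1*1 = (34 + 441 - 210) - 1 = 265 - 1 = 264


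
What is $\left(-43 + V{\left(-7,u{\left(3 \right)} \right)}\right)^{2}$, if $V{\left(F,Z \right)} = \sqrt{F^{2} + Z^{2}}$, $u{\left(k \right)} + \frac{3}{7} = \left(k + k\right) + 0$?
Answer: $\frac{\left(301 - \sqrt{3922}\right)^{2}}{49} \approx 1159.6$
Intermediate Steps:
$u{\left(k \right)} = - \frac{3}{7} + 2 k$ ($u{\left(k \right)} = - \frac{3}{7} + \left(\left(k + k\right) + 0\right) = - \frac{3}{7} + \left(2 k + 0\right) = - \frac{3}{7} + 2 k$)
$\left(-43 + V{\left(-7,u{\left(3 \right)} \right)}\right)^{2} = \left(-43 + \sqrt{\left(-7\right)^{2} + \left(- \frac{3}{7} + 2 \cdot 3\right)^{2}}\right)^{2} = \left(-43 + \sqrt{49 + \left(- \frac{3}{7} + 6\right)^{2}}\right)^{2} = \left(-43 + \sqrt{49 + \left(\frac{39}{7}\right)^{2}}\right)^{2} = \left(-43 + \sqrt{49 + \frac{1521}{49}}\right)^{2} = \left(-43 + \sqrt{\frac{3922}{49}}\right)^{2} = \left(-43 + \frac{\sqrt{3922}}{7}\right)^{2}$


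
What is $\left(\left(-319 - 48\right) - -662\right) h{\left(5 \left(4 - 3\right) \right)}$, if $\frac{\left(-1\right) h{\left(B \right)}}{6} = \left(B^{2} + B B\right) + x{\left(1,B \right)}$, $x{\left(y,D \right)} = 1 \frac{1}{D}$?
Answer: $-88854$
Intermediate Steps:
$x{\left(y,D \right)} = \frac{1}{D}$
$h{\left(B \right)} = - 12 B^{2} - \frac{6}{B}$ ($h{\left(B \right)} = - 6 \left(\left(B^{2} + B B\right) + \frac{1}{B}\right) = - 6 \left(\left(B^{2} + B^{2}\right) + \frac{1}{B}\right) = - 6 \left(2 B^{2} + \frac{1}{B}\right) = - 6 \left(\frac{1}{B} + 2 B^{2}\right) = - 12 B^{2} - \frac{6}{B}$)
$\left(\left(-319 - 48\right) - -662\right) h{\left(5 \left(4 - 3\right) \right)} = \left(\left(-319 - 48\right) - -662\right) \frac{6 \left(-1 - 2 \left(5 \left(4 - 3\right)\right)^{3}\right)}{5 \left(4 - 3\right)} = \left(\left(-319 - 48\right) + 662\right) \frac{6 \left(-1 - 2 \left(5 \cdot 1\right)^{3}\right)}{5 \cdot 1} = \left(-367 + 662\right) \frac{6 \left(-1 - 2 \cdot 5^{3}\right)}{5} = 295 \cdot 6 \cdot \frac{1}{5} \left(-1 - 250\right) = 295 \cdot 6 \cdot \frac{1}{5} \left(-251\right) = 295 \left(- \frac{1506}{5}\right) = -88854$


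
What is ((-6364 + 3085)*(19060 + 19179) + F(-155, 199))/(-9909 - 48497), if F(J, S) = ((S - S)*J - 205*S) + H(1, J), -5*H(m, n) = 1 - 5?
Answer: 313566188/146015 ≈ 2147.5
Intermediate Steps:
H(m, n) = 4/5 (H(m, n) = -(1 - 5)/5 = -1/5*(-4) = 4/5)
F(J, S) = 4/5 - 205*S (F(J, S) = ((S - S)*J - 205*S) + 4/5 = (0*J - 205*S) + 4/5 = (0 - 205*S) + 4/5 = -205*S + 4/5 = 4/5 - 205*S)
((-6364 + 3085)*(19060 + 19179) + F(-155, 199))/(-9909 - 48497) = ((-6364 + 3085)*(19060 + 19179) + (4/5 - 205*199))/(-9909 - 48497) = (-3279*38239 + (4/5 - 40795))/(-58406) = (-125385681 - 203971/5)*(-1/58406) = -627132376/5*(-1/58406) = 313566188/146015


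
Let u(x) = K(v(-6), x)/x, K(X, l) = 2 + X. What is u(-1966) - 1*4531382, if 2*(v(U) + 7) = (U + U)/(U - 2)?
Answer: -35634788031/7864 ≈ -4.5314e+6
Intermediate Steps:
v(U) = -7 + U/(-2 + U) (v(U) = -7 + ((U + U)/(U - 2))/2 = -7 + ((2*U)/(-2 + U))/2 = -7 + (2*U/(-2 + U))/2 = -7 + U/(-2 + U))
u(x) = -17/(4*x) (u(x) = (2 + 2*(7 - 3*(-6))/(-2 - 6))/x = (2 + 2*(7 + 18)/(-8))/x = (2 + 2*(-⅛)*25)/x = (2 - 25/4)/x = -17/(4*x))
u(-1966) - 1*4531382 = -17/4/(-1966) - 1*4531382 = -17/4*(-1/1966) - 4531382 = 17/7864 - 4531382 = -35634788031/7864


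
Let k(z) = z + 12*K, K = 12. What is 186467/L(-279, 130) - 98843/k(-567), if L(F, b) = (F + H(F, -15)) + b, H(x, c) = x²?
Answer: 7758185897/32863716 ≈ 236.07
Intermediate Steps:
k(z) = 144 + z (k(z) = z + 12*12 = z + 144 = 144 + z)
L(F, b) = F + b + F² (L(F, b) = (F + F²) + b = F + b + F²)
186467/L(-279, 130) - 98843/k(-567) = 186467/(-279 + 130 + (-279)²) - 98843/(144 - 567) = 186467/(-279 + 130 + 77841) - 98843/(-423) = 186467/77692 - 98843*(-1/423) = 186467*(1/77692) + 98843/423 = 186467/77692 + 98843/423 = 7758185897/32863716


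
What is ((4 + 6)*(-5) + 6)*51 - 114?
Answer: -2358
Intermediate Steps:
((4 + 6)*(-5) + 6)*51 - 114 = (10*(-5) + 6)*51 - 114 = (-50 + 6)*51 - 114 = -44*51 - 114 = -2244 - 114 = -2358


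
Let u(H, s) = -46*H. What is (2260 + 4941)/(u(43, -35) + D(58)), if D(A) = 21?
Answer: -379/103 ≈ -3.6796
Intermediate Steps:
(2260 + 4941)/(u(43, -35) + D(58)) = (2260 + 4941)/(-46*43 + 21) = 7201/(-1978 + 21) = 7201/(-1957) = 7201*(-1/1957) = -379/103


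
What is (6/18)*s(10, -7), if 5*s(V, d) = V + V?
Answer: 4/3 ≈ 1.3333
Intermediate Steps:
s(V, d) = 2*V/5 (s(V, d) = (V + V)/5 = (2*V)/5 = 2*V/5)
(6/18)*s(10, -7) = (6/18)*((⅖)*10) = (6*(1/18))*4 = (⅓)*4 = 4/3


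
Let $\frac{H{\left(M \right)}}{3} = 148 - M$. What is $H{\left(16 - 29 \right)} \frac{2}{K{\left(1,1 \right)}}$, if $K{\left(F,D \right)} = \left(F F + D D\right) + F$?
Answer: $322$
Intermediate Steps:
$K{\left(F,D \right)} = F + D^{2} + F^{2}$ ($K{\left(F,D \right)} = \left(F^{2} + D^{2}\right) + F = \left(D^{2} + F^{2}\right) + F = F + D^{2} + F^{2}$)
$H{\left(M \right)} = 444 - 3 M$ ($H{\left(M \right)} = 3 \left(148 - M\right) = 444 - 3 M$)
$H{\left(16 - 29 \right)} \frac{2}{K{\left(1,1 \right)}} = \left(444 - 3 \left(16 - 29\right)\right) \frac{2}{1 + 1^{2} + 1^{2}} = \left(444 - -39\right) \frac{2}{1 + 1 + 1} = \left(444 + 39\right) \frac{2}{3} = 483 \cdot 2 \cdot \frac{1}{3} = 483 \cdot \frac{2}{3} = 322$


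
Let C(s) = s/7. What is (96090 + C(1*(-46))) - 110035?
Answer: -97661/7 ≈ -13952.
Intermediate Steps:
C(s) = s/7 (C(s) = s*(1/7) = s/7)
(96090 + C(1*(-46))) - 110035 = (96090 + (1*(-46))/7) - 110035 = (96090 + (1/7)*(-46)) - 110035 = (96090 - 46/7) - 110035 = 672584/7 - 110035 = -97661/7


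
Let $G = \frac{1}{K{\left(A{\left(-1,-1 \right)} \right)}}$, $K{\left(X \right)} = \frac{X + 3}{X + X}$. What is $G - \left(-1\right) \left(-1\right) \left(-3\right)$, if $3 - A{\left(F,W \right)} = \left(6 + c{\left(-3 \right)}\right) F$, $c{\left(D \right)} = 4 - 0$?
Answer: $\frac{37}{8} \approx 4.625$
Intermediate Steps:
$c{\left(D \right)} = 4$ ($c{\left(D \right)} = 4 + 0 = 4$)
$A{\left(F,W \right)} = 3 - 10 F$ ($A{\left(F,W \right)} = 3 - \left(6 + 4\right) F = 3 - 10 F$)
$K{\left(X \right)} = \frac{3 + X}{2 X}$
$G = \frac{13}{8}$ ($G = \frac{1}{\frac{1}{2} \frac{1}{3 - -10} \left(3 + \left(3 - -10\right)\right)} = \frac{1}{\frac{1}{2} \frac{1}{3 + 10} \left(3 + \left(3 + 10\right)\right)} = \frac{1}{\frac{1}{2} \cdot \frac{1}{13} \left(3 + 13\right)} = \frac{1}{\frac{1}{2} \cdot \frac{1}{13} \cdot 16} = \frac{1}{\frac{8}{13}} = \frac{13}{8} \approx 1.625$)
$G - \left(-1\right) \left(-1\right) \left(-3\right) = \frac{13}{8} - \left(-1\right) \left(-1\right) \left(-3\right) = \frac{13}{8} - 1 \left(-3\right) = \frac{13}{8} - -3 = \frac{13}{8} + 3 = \frac{37}{8}$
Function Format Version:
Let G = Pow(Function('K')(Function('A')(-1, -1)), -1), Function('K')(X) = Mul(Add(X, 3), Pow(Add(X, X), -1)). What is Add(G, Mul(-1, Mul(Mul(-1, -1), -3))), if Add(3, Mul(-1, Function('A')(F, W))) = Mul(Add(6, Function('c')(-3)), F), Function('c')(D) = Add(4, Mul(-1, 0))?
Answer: Rational(37, 8) ≈ 4.6250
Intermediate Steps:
Function('c')(D) = 4 (Function('c')(D) = Add(4, 0) = 4)
Function('A')(F, W) = Add(3, Mul(-10, F)) (Function('A')(F, W) = Add(3, Mul(-1, Mul(Add(6, 4), F))) = Add(3, Mul(-1, Mul(10, F))) = Add(3, Mul(-10, F)))
Function('K')(X) = Mul(Rational(1, 2), Pow(X, -1), Add(3, X)) (Function('K')(X) = Mul(Add(3, X), Pow(Mul(2, X), -1)) = Mul(Add(3, X), Mul(Rational(1, 2), Pow(X, -1))) = Mul(Rational(1, 2), Pow(X, -1), Add(3, X)))
G = Rational(13, 8) (G = Pow(Mul(Rational(1, 2), Pow(Add(3, Mul(-10, -1)), -1), Add(3, Add(3, Mul(-10, -1)))), -1) = Pow(Mul(Rational(1, 2), Pow(Add(3, 10), -1), Add(3, Add(3, 10))), -1) = Pow(Mul(Rational(1, 2), Pow(13, -1), Add(3, 13)), -1) = Pow(Mul(Rational(1, 2), Rational(1, 13), 16), -1) = Pow(Rational(8, 13), -1) = Rational(13, 8) ≈ 1.6250)
Add(G, Mul(-1, Mul(Mul(-1, -1), -3))) = Add(Rational(13, 8), Mul(-1, Mul(Mul(-1, -1), -3))) = Add(Rational(13, 8), Mul(-1, Mul(1, -3))) = Add(Rational(13, 8), Mul(-1, -3)) = Add(Rational(13, 8), 3) = Rational(37, 8)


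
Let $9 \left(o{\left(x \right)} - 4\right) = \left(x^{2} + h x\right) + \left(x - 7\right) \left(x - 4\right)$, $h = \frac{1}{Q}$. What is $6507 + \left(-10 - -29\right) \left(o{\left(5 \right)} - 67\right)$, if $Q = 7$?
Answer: $\frac{337684}{63} \approx 5360.1$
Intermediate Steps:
$h = \frac{1}{7} \approx 0.14286$
$o{\left(x \right)} = 4 + \frac{x^{2}}{9} + \frac{x}{63} + \frac{\left(-7 + x\right) \left(-4 + x\right)}{9}$ ($o{\left(x \right)} = 4 + \frac{\left(x^{2} + \frac{x}{7}\right) + \left(x - 7\right) \left(x - 4\right)}{9} = 4 + \frac{\left(x^{2} + \frac{x}{7}\right) + \left(-7 + x\right) \left(-4 + x\right)}{9} = 4 + \frac{x^{2} + \frac{x}{7} + \left(-7 + x\right) \left(-4 + x\right)}{9} = 4 + \left(\frac{x^{2}}{9} + \frac{x}{63} + \frac{\left(-7 + x\right) \left(-4 + x\right)}{9}\right) = 4 + \frac{x^{2}}{9} + \frac{x}{63} + \frac{\left(-7 + x\right) \left(-4 + x\right)}{9}$)
$6507 + \left(-10 - -29\right) \left(o{\left(5 \right)} - 67\right) = 6507 + \left(-10 - -29\right) \left(\left(\frac{64}{9} - \frac{380}{63} + \frac{2 \cdot 5^{2}}{9}\right) - 67\right) = 6507 + \left(-10 + 29\right) \left(\left(\frac{64}{9} - \frac{380}{63} + \frac{2}{9} \cdot 25\right) - 67\right) = 6507 + 19 \left(\left(\frac{64}{9} - \frac{380}{63} + \frac{50}{9}\right) - 67\right) = 6507 + 19 \left(\frac{418}{63} - 67\right) = 6507 + 19 \left(- \frac{3803}{63}\right) = 6507 - \frac{72257}{63} = \frac{337684}{63}$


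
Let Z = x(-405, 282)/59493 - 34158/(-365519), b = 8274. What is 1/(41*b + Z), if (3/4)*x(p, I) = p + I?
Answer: 443792283/150549471580544 ≈ 2.9478e-6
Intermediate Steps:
x(p, I) = 4*I/3 + 4*p/3 (x(p, I) = 4*(p + I)/3 = 4*(I + p)/3 = 4*I/3 + 4*p/3)
Z = 40249322/443792283 (Z = ((4/3)*282 + (4/3)*(-405))/59493 - 34158/(-365519) = (376 - 540)*(1/59493) - 34158*(-1/365519) = -164*1/59493 + 34158/365519 = -164/59493 + 34158/365519 = 40249322/443792283 ≈ 0.090694)
1/(41*b + Z) = 1/(41*8274 + 40249322/443792283) = 1/(339234 + 40249322/443792283) = 1/(150549471580544/443792283) = 443792283/150549471580544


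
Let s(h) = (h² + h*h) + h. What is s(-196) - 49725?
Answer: 26911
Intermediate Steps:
s(h) = h + 2*h² (s(h) = (h² + h²) + h = 2*h² + h = h + 2*h²)
s(-196) - 49725 = -196*(1 + 2*(-196)) - 49725 = -196*(1 - 392) - 49725 = -196*(-391) - 49725 = 76636 - 49725 = 26911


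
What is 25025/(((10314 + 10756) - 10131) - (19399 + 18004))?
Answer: -25025/26464 ≈ -0.94562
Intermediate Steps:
25025/(((10314 + 10756) - 10131) - (19399 + 18004)) = 25025/((21070 - 10131) - 1*37403) = 25025/(10939 - 37403) = 25025/(-26464) = 25025*(-1/26464) = -25025/26464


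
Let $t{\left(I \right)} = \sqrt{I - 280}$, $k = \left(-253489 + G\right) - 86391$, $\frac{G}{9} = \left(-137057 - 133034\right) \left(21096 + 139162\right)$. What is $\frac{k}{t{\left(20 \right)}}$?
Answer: $\frac{194779265591 i \sqrt{65}}{65} \approx 2.4159 \cdot 10^{10} i$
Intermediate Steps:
$G = -389558191302$ ($G = 9 \left(-137057 - 133034\right) \left(21096 + 139162\right) = 9 \left(\left(-270091\right) 160258\right) = 9 \left(-43284243478\right) = -389558191302$)
$k = -389558531182$ ($k = \left(-253489 - 389558191302\right) - 86391 = -389558444791 - 86391 = -389558531182$)
$t{\left(I \right)} = \sqrt{-280 + I}$
$\frac{k}{t{\left(20 \right)}} = - \frac{389558531182}{\sqrt{-280 + 20}} = - \frac{389558531182}{\sqrt{-260}} = - \frac{389558531182}{2 i \sqrt{65}} = - 389558531182 \left(- \frac{i \sqrt{65}}{130}\right) = \frac{194779265591 i \sqrt{65}}{65}$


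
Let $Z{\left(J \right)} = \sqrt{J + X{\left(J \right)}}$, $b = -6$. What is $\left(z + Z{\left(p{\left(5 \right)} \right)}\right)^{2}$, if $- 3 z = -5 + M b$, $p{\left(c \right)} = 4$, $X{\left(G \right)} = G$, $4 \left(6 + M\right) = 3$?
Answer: $\frac{3097}{36} - \frac{106 \sqrt{2}}{3} \approx 36.059$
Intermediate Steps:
$M = - \frac{21}{4}$ ($M = -6 + \frac{1}{4} \cdot 3 = -6 + \frac{3}{4} = - \frac{21}{4} \approx -5.25$)
$z = - \frac{53}{6}$ ($z = - \frac{-5 - - \frac{63}{2}}{3} = - \frac{-5 + \frac{63}{2}}{3} = \left(- \frac{1}{3}\right) \frac{53}{2} = - \frac{53}{6} \approx -8.8333$)
$Z{\left(J \right)} = \sqrt{2} \sqrt{J}$ ($Z{\left(J \right)} = \sqrt{J + J} = \sqrt{2 J} = \sqrt{2} \sqrt{J}$)
$\left(z + Z{\left(p{\left(5 \right)} \right)}\right)^{2} = \left(- \frac{53}{6} + \sqrt{2} \sqrt{4}\right)^{2} = \left(- \frac{53}{6} + \sqrt{2} \cdot 2\right)^{2} = \left(- \frac{53}{6} + 2 \sqrt{2}\right)^{2}$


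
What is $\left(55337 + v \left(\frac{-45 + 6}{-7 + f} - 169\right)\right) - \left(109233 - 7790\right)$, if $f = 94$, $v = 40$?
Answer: $- \frac{1533634}{29} \approx -52884.0$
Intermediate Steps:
$\left(55337 + v \left(\frac{-45 + 6}{-7 + f} - 169\right)\right) - \left(109233 - 7790\right) = \left(55337 + 40 \left(\frac{-45 + 6}{-7 + 94} - 169\right)\right) - \left(109233 - 7790\right) = \left(55337 + 40 \left(- \frac{39}{87} - 169\right)\right) - 101443 = \left(55337 + 40 \left(\left(-39\right) \frac{1}{87} - 169\right)\right) - 101443 = \left(55337 + 40 \left(- \frac{13}{29} - 169\right)\right) + \left(-109324 + 7881\right) = \left(55337 + 40 \left(- \frac{4914}{29}\right)\right) - 101443 = \left(55337 - \frac{196560}{29}\right) - 101443 = \frac{1408213}{29} - 101443 = - \frac{1533634}{29}$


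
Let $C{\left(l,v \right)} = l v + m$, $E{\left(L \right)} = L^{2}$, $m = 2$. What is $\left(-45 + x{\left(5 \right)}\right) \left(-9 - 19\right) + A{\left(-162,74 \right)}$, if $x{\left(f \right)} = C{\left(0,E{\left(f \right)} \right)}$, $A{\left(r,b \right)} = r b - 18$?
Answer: $-10802$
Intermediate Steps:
$C{\left(l,v \right)} = 2 + l v$ ($C{\left(l,v \right)} = l v + 2 = 2 + l v$)
$A{\left(r,b \right)} = -18 + b r$ ($A{\left(r,b \right)} = b r - 18 = -18 + b r$)
$x{\left(f \right)} = 2$ ($x{\left(f \right)} = 2 + 0 f^{2} = 2 + 0 = 2$)
$\left(-45 + x{\left(5 \right)}\right) \left(-9 - 19\right) + A{\left(-162,74 \right)} = \left(-45 + 2\right) \left(-9 - 19\right) + \left(-18 + 74 \left(-162\right)\right) = - 43 \left(-9 - 19\right) - 12006 = \left(-43\right) \left(-28\right) - 12006 = 1204 - 12006 = -10802$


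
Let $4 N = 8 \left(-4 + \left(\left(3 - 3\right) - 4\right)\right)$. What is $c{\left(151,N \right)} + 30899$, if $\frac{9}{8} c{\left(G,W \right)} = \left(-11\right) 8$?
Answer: $\frac{277387}{9} \approx 30821.0$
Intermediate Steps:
$N = -16$ ($N = \frac{8 \left(-4 + \left(\left(3 - 3\right) - 4\right)\right)}{4} = \frac{8 \left(-4 + \left(0 - 4\right)\right)}{4} = \frac{8 \left(-4 - 4\right)}{4} = \frac{8 \left(-8\right)}{4} = \frac{1}{4} \left(-64\right) = -16$)
$c{\left(G,W \right)} = - \frac{704}{9}$ ($c{\left(G,W \right)} = \frac{8 \left(\left(-11\right) 8\right)}{9} = \frac{8}{9} \left(-88\right) = - \frac{704}{9}$)
$c{\left(151,N \right)} + 30899 = - \frac{704}{9} + 30899 = \frac{277387}{9}$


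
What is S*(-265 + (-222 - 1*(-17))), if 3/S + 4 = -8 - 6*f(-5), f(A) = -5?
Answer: -235/3 ≈ -78.333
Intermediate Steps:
S = 1/6 (S = 3/(-4 + (-8 - 6*(-5))) = 3/(-4 + (-8 + 30)) = 3/(-4 + 22) = 3/18 = 3*(1/18) = 1/6 ≈ 0.16667)
S*(-265 + (-222 - 1*(-17))) = (-265 + (-222 - 1*(-17)))/6 = (-265 + (-222 + 17))/6 = (-265 - 205)/6 = (1/6)*(-470) = -235/3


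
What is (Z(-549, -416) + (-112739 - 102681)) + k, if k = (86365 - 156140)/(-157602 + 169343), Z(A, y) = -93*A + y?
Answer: -1934740014/11741 ≈ -1.6479e+5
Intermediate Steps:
Z(A, y) = y - 93*A
k = -69775/11741 ≈ -5.9428
(Z(-549, -416) + (-112739 - 102681)) + k = ((-416 - 93*(-549)) + (-112739 - 102681)) - 69775/11741 = ((-416 + 51057) - 215420) - 69775/11741 = (50641 - 215420) - 69775/11741 = -164779 - 69775/11741 = -1934740014/11741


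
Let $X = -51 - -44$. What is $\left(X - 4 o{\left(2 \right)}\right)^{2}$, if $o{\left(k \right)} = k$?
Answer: $225$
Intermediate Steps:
$X = -7$ ($X = -51 + 44 = -7$)
$\left(X - 4 o{\left(2 \right)}\right)^{2} = \left(-7 - 8\right)^{2} = \left(-15\right)^{2} = 225$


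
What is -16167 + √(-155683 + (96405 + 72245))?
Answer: -16167 + √12967 ≈ -16053.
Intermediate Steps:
-16167 + √(-155683 + (96405 + 72245)) = -16167 + √(-155683 + 168650) = -16167 + √12967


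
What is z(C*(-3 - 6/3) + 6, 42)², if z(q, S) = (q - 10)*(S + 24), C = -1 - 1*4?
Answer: 1920996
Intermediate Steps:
C = -5 (C = -1 - 4 = -5)
z(q, S) = (-10 + q)*(24 + S)
z(C*(-3 - 6/3) + 6, 42)² = (-240 - 10*42 + 24*(-5*(-3 - 6/3) + 6) + 42*(-5*(-3 - 6/3) + 6))² = (-240 - 420 + 24*(-5*(-3 - 6/3) + 6) + 42*(-5*(-3 - 6/3) + 6))² = (-240 - 420 + 24*(-5*(-3 - 1*2) + 6) + 42*(-5*(-3 - 1*2) + 6))² = (-240 - 420 + 24*(-5*(-3 - 2) + 6) + 42*(-5*(-3 - 2) + 6))² = (-240 - 420 + 24*(-5*(-5) + 6) + 42*(-5*(-5) + 6))² = (-240 - 420 + 24*(25 + 6) + 42*(25 + 6))² = (-240 - 420 + 24*31 + 42*31)² = (-240 - 420 + 744 + 1302)² = 1386² = 1920996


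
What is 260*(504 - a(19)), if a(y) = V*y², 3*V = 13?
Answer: -827060/3 ≈ -2.7569e+5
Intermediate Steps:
V = 13/3 (V = (⅓)*13 = 13/3 ≈ 4.3333)
a(y) = 13*y²/3
260*(504 - a(19)) = 260*(504 - 13*19²/3) = 260*(504 - 13*361/3) = 260*(504 - 1*4693/3) = 260*(504 - 4693/3) = 260*(-3181/3) = -827060/3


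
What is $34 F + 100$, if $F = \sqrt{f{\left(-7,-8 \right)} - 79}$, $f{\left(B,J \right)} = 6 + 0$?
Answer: $100 + 34 i \sqrt{73} \approx 100.0 + 290.5 i$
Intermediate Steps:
$f{\left(B,J \right)} = 6$
$F = i \sqrt{73}$ ($F = \sqrt{6 - 79} = \sqrt{-73} = i \sqrt{73} \approx 8.544 i$)
$34 F + 100 = 34 i \sqrt{73} + 100 = 100 + 34 i \sqrt{73}$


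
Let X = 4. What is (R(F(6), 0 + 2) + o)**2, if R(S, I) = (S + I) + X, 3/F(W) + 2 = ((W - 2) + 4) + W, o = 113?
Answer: 227529/16 ≈ 14221.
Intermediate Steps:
F(W) = 3/(2*W) (F(W) = 3/(-2 + (((W - 2) + 4) + W)) = 3/(-2 + (((-2 + W) + 4) + W)) = 3/(-2 + ((2 + W) + W)) = 3/(-2 + (2 + 2*W)) = 3/((2*W)) = 3*(1/(2*W)) = 3/(2*W))
R(S, I) = 4 + I + S (R(S, I) = (S + I) + 4 = (I + S) + 4 = 4 + I + S)
(R(F(6), 0 + 2) + o)**2 = ((4 + (0 + 2) + (3/2)/6) + 113)**2 = ((4 + 2 + (3/2)*(1/6)) + 113)**2 = ((4 + 2 + 1/4) + 113)**2 = (25/4 + 113)**2 = (477/4)**2 = 227529/16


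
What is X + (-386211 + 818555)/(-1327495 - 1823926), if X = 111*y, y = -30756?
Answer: -10758687006980/3151421 ≈ -3.4139e+6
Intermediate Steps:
X = -3413916 (X = 111*(-30756) = -3413916)
X + (-386211 + 818555)/(-1327495 - 1823926) = -3413916 + (-386211 + 818555)/(-1327495 - 1823926) = -3413916 + 432344/(-3151421) = -3413916 + 432344*(-1/3151421) = -3413916 - 432344/3151421 = -10758687006980/3151421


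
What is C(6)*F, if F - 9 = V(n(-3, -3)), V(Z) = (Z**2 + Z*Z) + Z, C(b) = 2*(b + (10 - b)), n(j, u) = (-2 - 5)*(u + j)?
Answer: 71580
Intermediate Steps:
n(j, u) = -7*j - 7*u (n(j, u) = -7*(j + u) = -7*j - 7*u)
C(b) = 20 (C(b) = 2*10 = 20)
V(Z) = Z + 2*Z**2 (V(Z) = (Z**2 + Z**2) + Z = 2*Z**2 + Z = Z + 2*Z**2)
F = 3579 (F = 9 + (-7*(-3) - 7*(-3))*(1 + 2*(-7*(-3) - 7*(-3))) = 9 + (21 + 21)*(1 + 2*(21 + 21)) = 9 + 42*(1 + 2*42) = 9 + 42*(1 + 84) = 9 + 42*85 = 9 + 3570 = 3579)
C(6)*F = 20*3579 = 71580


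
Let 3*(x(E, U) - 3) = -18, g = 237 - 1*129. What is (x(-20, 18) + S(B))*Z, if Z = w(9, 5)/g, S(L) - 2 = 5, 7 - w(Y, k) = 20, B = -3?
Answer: -13/27 ≈ -0.48148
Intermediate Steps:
w(Y, k) = -13 (w(Y, k) = 7 - 1*20 = 7 - 20 = -13)
g = 108 (g = 237 - 129 = 108)
x(E, U) = -3 (x(E, U) = 3 + (⅓)*(-18) = 3 - 6 = -3)
S(L) = 7 (S(L) = 2 + 5 = 7)
Z = -13/108 ≈ -0.12037
(x(-20, 18) + S(B))*Z = (-3 + 7)*(-13/108) = 4*(-13/108) = -13/27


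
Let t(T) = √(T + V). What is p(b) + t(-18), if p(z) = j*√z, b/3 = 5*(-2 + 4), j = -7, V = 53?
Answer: √35 - 7*√30 ≈ -32.424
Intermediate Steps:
b = 30 (b = 3*(5*(-2 + 4)) = 3*(5*2) = 3*10 = 30)
p(z) = -7*√z
t(T) = √(53 + T) (t(T) = √(T + 53) = √(53 + T))
p(b) + t(-18) = -7*√30 + √(53 - 18) = -7*√30 + √35 = √35 - 7*√30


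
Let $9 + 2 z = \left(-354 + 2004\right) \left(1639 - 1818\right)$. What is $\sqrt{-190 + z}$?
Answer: $\frac{i \sqrt{591478}}{2} \approx 384.54 i$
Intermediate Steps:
$z = - \frac{295359}{2}$ ($z = - \frac{9}{2} + \frac{\left(-354 + 2004\right) \left(1639 - 1818\right)}{2} = - \frac{9}{2} + \frac{1650 \left(-179\right)}{2} = - \frac{9}{2} + \frac{1}{2} \left(-295350\right) = - \frac{9}{2} - 147675 = - \frac{295359}{2} \approx -1.4768 \cdot 10^{5}$)
$\sqrt{-190 + z} = \sqrt{-190 - \frac{295359}{2}} = \sqrt{- \frac{295739}{2}} = \frac{i \sqrt{591478}}{2}$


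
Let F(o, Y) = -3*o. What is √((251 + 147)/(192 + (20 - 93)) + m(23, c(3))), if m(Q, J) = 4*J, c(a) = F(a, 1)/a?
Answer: I*√122570/119 ≈ 2.942*I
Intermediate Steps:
c(a) = -3 (c(a) = (-3*a)/a = -3)
√((251 + 147)/(192 + (20 - 93)) + m(23, c(3))) = √((251 + 147)/(192 + (20 - 93)) + 4*(-3)) = √(398/(192 - 73) - 12) = √(398/119 - 12) = √(-1030/119) = I*√122570/119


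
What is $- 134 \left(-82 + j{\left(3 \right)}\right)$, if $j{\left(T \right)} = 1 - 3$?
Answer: $11256$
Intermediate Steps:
$j{\left(T \right)} = -2$
$- 134 \left(-82 + j{\left(3 \right)}\right) = - 134 \left(-82 - 2\right) = \left(-134\right) \left(-84\right) = 11256$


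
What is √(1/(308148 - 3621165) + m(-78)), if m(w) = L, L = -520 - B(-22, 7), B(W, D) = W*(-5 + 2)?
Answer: I*√714664871743819/1104339 ≈ 24.207*I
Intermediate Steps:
B(W, D) = -3*W (B(W, D) = W*(-3) = -3*W)
L = -586 (L = -520 - (-3)*(-22) = -520 - 1*66 = -520 - 66 = -586)
m(w) = -586
√(1/(308148 - 3621165) + m(-78)) = √(1/(308148 - 3621165) - 586) = √(1/(-3313017) - 586) = √(-1/3313017 - 586) = √(-1941427963/3313017) = I*√714664871743819/1104339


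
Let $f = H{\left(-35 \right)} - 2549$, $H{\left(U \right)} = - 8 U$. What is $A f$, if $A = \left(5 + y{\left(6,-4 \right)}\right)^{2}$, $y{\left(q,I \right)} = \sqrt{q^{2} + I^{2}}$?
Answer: $-174713 - 45380 \sqrt{13} \approx -3.3833 \cdot 10^{5}$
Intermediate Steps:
$f = -2269$ ($f = \left(-8\right) \left(-35\right) - 2549 = 280 - 2549 = -2269$)
$y{\left(q,I \right)} = \sqrt{I^{2} + q^{2}}$
$A = \left(5 + 2 \sqrt{13}\right)^{2}$ ($A = \left(5 + \sqrt{\left(-4\right)^{2} + 6^{2}}\right)^{2} = \left(5 + \sqrt{16 + 36}\right)^{2} = \left(5 + \sqrt{52}\right)^{2} = \left(5 + 2 \sqrt{13}\right)^{2} \approx 149.11$)
$A f = \left(77 + 20 \sqrt{13}\right) \left(-2269\right) = -174713 - 45380 \sqrt{13}$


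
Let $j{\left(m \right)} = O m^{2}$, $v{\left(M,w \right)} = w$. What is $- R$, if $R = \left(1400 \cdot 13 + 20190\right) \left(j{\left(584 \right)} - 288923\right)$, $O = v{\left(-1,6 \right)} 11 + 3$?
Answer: $-892334894990$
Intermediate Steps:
$O = 69$ ($O = 6 \cdot 11 + 3 = 66 + 3 = 69$)
$j{\left(m \right)} = 69 m^{2}$
$R = 892334894990$ ($R = \left(1400 \cdot 13 + 20190\right) \left(69 \cdot 584^{2} - 288923\right) = \left(18200 + 20190\right) \left(69 \cdot 341056 - 288923\right) = 38390 \left(23532864 - 288923\right) = 38390 \cdot 23243941 = 892334894990$)
$- R = \left(-1\right) 892334894990 = -892334894990$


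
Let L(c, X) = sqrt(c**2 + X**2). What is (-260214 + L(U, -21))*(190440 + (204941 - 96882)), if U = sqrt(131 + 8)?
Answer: -77673618786 + 596998*sqrt(145) ≈ -7.7666e+10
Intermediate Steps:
U = sqrt(139) ≈ 11.790
L(c, X) = sqrt(X**2 + c**2)
(-260214 + L(U, -21))*(190440 + (204941 - 96882)) = (-260214 + sqrt((-21)**2 + (sqrt(139))**2))*(190440 + (204941 - 96882)) = (-260214 + sqrt(441 + 139))*(190440 + 108059) = (-260214 + sqrt(580))*298499 = (-260214 + 2*sqrt(145))*298499 = -77673618786 + 596998*sqrt(145)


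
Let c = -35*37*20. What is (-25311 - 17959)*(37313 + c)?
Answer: -493840510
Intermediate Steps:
c = -25900 (c = -1295*20 = -25900)
(-25311 - 17959)*(37313 + c) = (-25311 - 17959)*(37313 - 25900) = -43270*11413 = -493840510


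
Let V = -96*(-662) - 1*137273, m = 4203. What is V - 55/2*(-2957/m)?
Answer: -619536091/8406 ≈ -73702.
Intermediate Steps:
V = -73721 (V = 63552 - 137273 = -73721)
V - 55/2*(-2957/m) = -73721 - 55/2*(-2957/4203) = -73721 - 55*(½)*(-2957*1/4203) = -73721 - 55*(-2957)/(2*4203) = -73721 - 1*(-162635/8406) = -73721 + 162635/8406 = -619536091/8406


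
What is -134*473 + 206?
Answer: -63176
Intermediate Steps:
-134*473 + 206 = -63382 + 206 = -63176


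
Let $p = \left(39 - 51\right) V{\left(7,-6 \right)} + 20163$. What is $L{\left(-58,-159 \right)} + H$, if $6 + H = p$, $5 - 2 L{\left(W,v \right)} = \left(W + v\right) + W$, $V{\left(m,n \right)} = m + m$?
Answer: $20129$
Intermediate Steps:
$V{\left(m,n \right)} = 2 m$
$L{\left(W,v \right)} = \frac{5}{2} - W - \frac{v}{2}$ ($L{\left(W,v \right)} = \frac{5}{2} - \frac{\left(W + v\right) + W}{2} = \frac{5}{2} - \frac{v + 2 W}{2} = \frac{5}{2} - \left(W + \frac{v}{2}\right) = \frac{5}{2} - W - \frac{v}{2}$)
$p = 19995$ ($p = \left(39 - 51\right) 2 \cdot 7 + 20163 = \left(-12\right) 14 + 20163 = -168 + 20163 = 19995$)
$H = 19989$ ($H = -6 + 19995 = 19989$)
$L{\left(-58,-159 \right)} + H = \left(\frac{5}{2} - -58 - - \frac{159}{2}\right) + 19989 = \left(\frac{5}{2} + 58 + \frac{159}{2}\right) + 19989 = 140 + 19989 = 20129$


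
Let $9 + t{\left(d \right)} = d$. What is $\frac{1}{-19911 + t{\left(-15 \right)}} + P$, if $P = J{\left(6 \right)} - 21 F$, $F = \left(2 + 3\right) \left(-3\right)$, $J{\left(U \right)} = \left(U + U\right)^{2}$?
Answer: $\frac{9150164}{19935} \approx 459.0$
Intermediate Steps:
$t{\left(d \right)} = -9 + d$
$J{\left(U \right)} = 4 U^{2}$ ($J{\left(U \right)} = \left(2 U\right)^{2} = 4 U^{2}$)
$F = -15$ ($F = 5 \left(-3\right) = -15$)
$P = 459$ ($P = 4 \cdot 6^{2} - -315 = 4 \cdot 36 + 315 = 144 + 315 = 459$)
$\frac{1}{-19911 + t{\left(-15 \right)}} + P = \frac{1}{-19911 - 24} + 459 = \frac{1}{-19935} + 459 = - \frac{1}{19935} + 459 = \frac{9150164}{19935}$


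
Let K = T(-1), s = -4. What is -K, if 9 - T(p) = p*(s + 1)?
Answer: -6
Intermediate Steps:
T(p) = 9 + 3*p (T(p) = 9 - p*(-4 + 1) = 9 - p*(-3) = 9 - (-3)*p = 9 + 3*p)
K = 6 (K = 9 + 3*(-1) = 9 - 3 = 6)
-K = -1*6 = -6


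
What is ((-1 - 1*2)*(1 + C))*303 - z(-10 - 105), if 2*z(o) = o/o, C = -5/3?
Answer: 1211/2 ≈ 605.50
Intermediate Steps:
C = -5/3 (C = -5*⅓ = -5/3 ≈ -1.6667)
z(o) = ½ (z(o) = (o/o)/2 = (½)*1 = ½)
((-1 - 1*2)*(1 + C))*303 - z(-10 - 105) = ((-1 - 1*2)*(1 - 5/3))*303 - 1*½ = ((-1 - 2)*(-⅔))*303 - ½ = -3*(-⅔)*303 - ½ = 2*303 - ½ = 606 - ½ = 1211/2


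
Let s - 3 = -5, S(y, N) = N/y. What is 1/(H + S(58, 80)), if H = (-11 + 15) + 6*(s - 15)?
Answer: -29/2802 ≈ -0.010350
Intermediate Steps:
s = -2 (s = 3 - 5 = -2)
H = -98 (H = (-11 + 15) + 6*(-2 - 15) = 4 + 6*(-17) = 4 - 102 = -98)
1/(H + S(58, 80)) = 1/(-98 + 80/58) = 1/(-98 + 80*(1/58)) = 1/(-98 + 40/29) = 1/(-2802/29) = -29/2802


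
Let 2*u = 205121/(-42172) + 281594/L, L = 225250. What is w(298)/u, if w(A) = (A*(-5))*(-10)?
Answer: -141538720700000/17164061541 ≈ -8246.2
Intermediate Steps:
w(A) = 50*A (w(A) = -5*A*(-10) = 50*A)
u = -17164061541/9499243000 (u = (205121/(-42172) + 281594/225250)/2 = (205121*(-1/42172) + 281594*(1/225250))/2 = (-205121/42172 + 140797/112625)/2 = (1/2)*(-17164061541/4749621500) = -17164061541/9499243000 ≈ -1.8069)
w(298)/u = (50*298)/(-17164061541/9499243000) = 14900*(-9499243000/17164061541) = -141538720700000/17164061541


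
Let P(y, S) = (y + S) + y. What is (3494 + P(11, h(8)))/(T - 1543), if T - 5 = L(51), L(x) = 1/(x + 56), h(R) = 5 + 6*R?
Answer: -381883/164565 ≈ -2.3206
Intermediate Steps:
L(x) = 1/(56 + x)
P(y, S) = S + 2*y (P(y, S) = (S + y) + y = S + 2*y)
T = 536/107 (T = 5 + 1/(56 + 51) = 5 + 1/107 = 536/107 ≈ 5.0093)
(3494 + P(11, h(8)))/(T - 1543) = (3494 + ((5 + 6*8) + 2*11))/(536/107 - 1543) = (3494 + ((5 + 48) + 22))/(-164565/107) = (3494 + (53 + 22))*(-107/164565) = (3494 + 75)*(-107/164565) = 3569*(-107/164565) = -381883/164565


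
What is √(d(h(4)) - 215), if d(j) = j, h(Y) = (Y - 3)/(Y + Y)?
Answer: 3*I*√382/4 ≈ 14.659*I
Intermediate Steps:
h(Y) = (-3 + Y)/(2*Y) (h(Y) = (-3 + Y)/((2*Y)) = (-3 + Y)*(1/(2*Y)) = (-3 + Y)/(2*Y))
√(d(h(4)) - 215) = √((½)*(-3 + 4)/4 - 215) = √((½)*(¼)*1 - 215) = √(⅛ - 215) = √(-1719/8) = 3*I*√382/4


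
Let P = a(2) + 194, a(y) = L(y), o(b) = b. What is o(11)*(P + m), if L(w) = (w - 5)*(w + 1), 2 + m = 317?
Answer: 5500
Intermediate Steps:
m = 315 (m = -2 + 317 = 315)
L(w) = (1 + w)*(-5 + w) (L(w) = (-5 + w)*(1 + w) = (1 + w)*(-5 + w))
a(y) = -5 + y² - 4*y
P = 185 (P = (-5 + 2² - 4*2) + 194 = (-5 + 4 - 8) + 194 = -9 + 194 = 185)
o(11)*(P + m) = 11*(185 + 315) = 11*500 = 5500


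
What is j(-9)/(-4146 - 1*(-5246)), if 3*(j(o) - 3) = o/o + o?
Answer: 1/3300 ≈ 0.00030303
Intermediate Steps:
j(o) = 10/3 + o/3 (j(o) = 3 + (o/o + o)/3 = 3 + (1 + o)/3 = 3 + (1/3 + o/3) = 10/3 + o/3)
j(-9)/(-4146 - 1*(-5246)) = (10/3 + (1/3)*(-9))/(-4146 - 1*(-5246)) = (10/3 - 3)/(-4146 + 5246) = (1/3)/1100 = (1/3)*(1/1100) = 1/3300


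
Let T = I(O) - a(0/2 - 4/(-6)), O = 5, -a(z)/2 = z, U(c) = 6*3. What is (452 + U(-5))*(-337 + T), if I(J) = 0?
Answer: -473290/3 ≈ -1.5776e+5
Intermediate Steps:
U(c) = 18
a(z) = -2*z
T = 4/3 (T = 0 - (-2)*(0/2 - 4/(-6)) = 0 - (-2)*(0*(½) - 4*(-⅙)) = 0 - (-2)*(0 + ⅔) = 0 - (-2)*2/3 = 0 - 1*(-4/3) = 0 + 4/3 = 4/3 ≈ 1.3333)
(452 + U(-5))*(-337 + T) = (452 + 18)*(-337 + 4/3) = 470*(-1007/3) = -473290/3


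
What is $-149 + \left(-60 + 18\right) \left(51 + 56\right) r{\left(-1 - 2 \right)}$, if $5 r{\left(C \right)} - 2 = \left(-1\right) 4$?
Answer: $\frac{8243}{5} \approx 1648.6$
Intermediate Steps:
$r{\left(C \right)} = - \frac{2}{5}$ ($r{\left(C \right)} = \frac{2}{5} + \frac{\left(-1\right) 4}{5} = \frac{2}{5} + \frac{1}{5} \left(-4\right) = \frac{2}{5} - \frac{4}{5} = - \frac{2}{5}$)
$-149 + \left(-60 + 18\right) \left(51 + 56\right) r{\left(-1 - 2 \right)} = -149 + \left(-60 + 18\right) \left(51 + 56\right) \left(- \frac{2}{5}\right) = -149 + \left(-42\right) 107 \left(- \frac{2}{5}\right) = -149 - - \frac{8988}{5} = -149 + \frac{8988}{5} = \frac{8243}{5}$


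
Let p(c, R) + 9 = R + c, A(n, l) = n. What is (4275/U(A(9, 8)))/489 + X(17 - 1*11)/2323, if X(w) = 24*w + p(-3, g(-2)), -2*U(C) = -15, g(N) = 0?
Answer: 462886/378649 ≈ 1.2225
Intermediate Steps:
p(c, R) = -9 + R + c (p(c, R) = -9 + (R + c) = -9 + R + c)
U(C) = 15/2 (U(C) = -½*(-15) = 15/2)
X(w) = -12 + 24*w (X(w) = 24*w + (-9 + 0 - 3) = 24*w - 12 = -12 + 24*w)
(4275/U(A(9, 8)))/489 + X(17 - 1*11)/2323 = (4275/(15/2))/489 + (-12 + 24*(17 - 1*11))/2323 = (4275*(2/15))*(1/489) + (-12 + 24*(17 - 11))*(1/2323) = 570*(1/489) + (-12 + 24*6)*(1/2323) = 190/163 + (-12 + 144)*(1/2323) = 190/163 + 132*(1/2323) = 190/163 + 132/2323 = 462886/378649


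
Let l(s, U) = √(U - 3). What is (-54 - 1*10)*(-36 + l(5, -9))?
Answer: 2304 - 128*I*√3 ≈ 2304.0 - 221.7*I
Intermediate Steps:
l(s, U) = √(-3 + U)
(-54 - 1*10)*(-36 + l(5, -9)) = (-54 - 1*10)*(-36 + √(-3 - 9)) = (-54 - 10)*(-36 + √(-12)) = -64*(-36 + 2*I*√3) = 2304 - 128*I*√3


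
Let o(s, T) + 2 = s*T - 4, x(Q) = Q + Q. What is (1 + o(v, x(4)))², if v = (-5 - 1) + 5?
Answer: 169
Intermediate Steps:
x(Q) = 2*Q
v = -1 (v = -6 + 5 = -1)
o(s, T) = -6 + T*s (o(s, T) = -2 + (s*T - 4) = -2 + (T*s - 4) = -2 + (-4 + T*s) = -6 + T*s)
(1 + o(v, x(4)))² = (1 + (-6 + (2*4)*(-1)))² = (1 + (-6 + 8*(-1)))² = (1 + (-6 - 8))² = (1 - 14)² = (-13)² = 169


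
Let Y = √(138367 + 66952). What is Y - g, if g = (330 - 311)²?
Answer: -361 + √205319 ≈ 92.121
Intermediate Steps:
Y = √205319 ≈ 453.12
g = 361 (g = 19² = 361)
Y - g = √205319 - 1*361 = √205319 - 361 = -361 + √205319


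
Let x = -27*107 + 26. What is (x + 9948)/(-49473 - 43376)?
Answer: -7085/92849 ≈ -0.076307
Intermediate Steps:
x = -2863 (x = -2889 + 26 = -2863)
(x + 9948)/(-49473 - 43376) = (-2863 + 9948)/(-49473 - 43376) = 7085/(-92849) = 7085*(-1/92849) = -7085/92849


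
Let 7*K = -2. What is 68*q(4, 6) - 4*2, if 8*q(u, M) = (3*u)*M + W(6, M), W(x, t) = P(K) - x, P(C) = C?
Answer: 3854/7 ≈ 550.57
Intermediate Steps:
K = -2/7 (K = (1/7)*(-2) = -2/7 ≈ -0.28571)
W(x, t) = -2/7 - x
q(u, M) = -11/14 + 3*M*u/8 (q(u, M) = ((3*u)*M + (-2/7 - 1*6))/8 = (3*M*u + (-2/7 - 6))/8 = (3*M*u - 44/7)/8 = (-44/7 + 3*M*u)/8 = -11/14 + 3*M*u/8)
68*q(4, 6) - 4*2 = 68*(-11/14 + (3/8)*6*4) - 4*2 = 68*(-11/14 + 9) - 8 = 68*(115/14) - 8 = 3910/7 - 8 = 3854/7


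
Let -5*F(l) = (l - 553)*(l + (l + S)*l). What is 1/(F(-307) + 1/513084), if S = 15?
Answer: 513084/7884030272977 ≈ 6.5079e-8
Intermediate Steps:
F(l) = -(-553 + l)*(l + l*(15 + l))/5 (F(l) = -(l - 553)*(l + (l + 15)*l)/5 = -(-553 + l)*(l + (15 + l)*l)/5 = -(-553 + l)*(l + l*(15 + l))/5)
1/(F(-307) + 1/513084) = 1/((⅕)*(-307)*(8848 - 1*(-307)² + 537*(-307)) + 1/513084) = 1/((⅕)*(-307)*(8848 - 1*94249 - 164859) + 1/513084) = 1/((⅕)*(-307)*(8848 - 94249 - 164859) + 1/513084) = 1/((⅕)*(-307)*(-250260) + 1/513084) = 1/(15365964 + 1/513084) = 1/(7884030272977/513084) = 513084/7884030272977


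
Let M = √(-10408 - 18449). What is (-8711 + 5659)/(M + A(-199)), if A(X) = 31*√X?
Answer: 3052*I/(√28857 + 31*√199) ≈ 5.0265*I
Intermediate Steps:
M = I*√28857 (M = √(-28857) = I*√28857 ≈ 169.87*I)
(-8711 + 5659)/(M + A(-199)) = (-8711 + 5659)/(I*√28857 + 31*√(-199)) = -3052/(I*√28857 + 31*(I*√199)) = -3052/(I*√28857 + 31*I*√199)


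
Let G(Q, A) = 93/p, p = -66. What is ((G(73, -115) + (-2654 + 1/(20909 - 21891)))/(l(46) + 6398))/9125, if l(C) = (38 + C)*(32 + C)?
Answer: -1434187/63822941875 ≈ -2.2471e-5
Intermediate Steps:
l(C) = (32 + C)*(38 + C)
G(Q, A) = -31/22 (G(Q, A) = 93/(-66) = 93*(-1/66) = -31/22)
((G(73, -115) + (-2654 + 1/(20909 - 21891)))/(l(46) + 6398))/9125 = ((-31/22 + (-2654 + 1/(20909 - 21891)))/((1216 + 46² + 70*46) + 6398))/9125 = ((-31/22 + (-2654 + 1/(-982)))/((1216 + 2116 + 3220) + 6398))*(1/9125) = ((-31/22 + (-2654 - 1/982))/(6552 + 6398))*(1/9125) = ((-31/22 - 2606229/982)/12950)*(1/9125) = -14341870/5401*1/12950*(1/9125) = -1434187/6994295*1/9125 = -1434187/63822941875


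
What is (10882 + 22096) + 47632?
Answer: 80610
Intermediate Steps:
(10882 + 22096) + 47632 = 32978 + 47632 = 80610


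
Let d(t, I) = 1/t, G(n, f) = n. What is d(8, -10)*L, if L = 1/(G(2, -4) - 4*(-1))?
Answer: 1/48 ≈ 0.020833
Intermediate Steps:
L = ⅙ (L = 1/(2 - 4*(-1)) = 1/(2 + 4) = 1/6 = ⅙ ≈ 0.16667)
d(8, -10)*L = (⅙)/8 = (⅛)*(⅙) = 1/48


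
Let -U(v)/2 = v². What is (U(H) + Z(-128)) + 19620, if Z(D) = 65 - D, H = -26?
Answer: 18461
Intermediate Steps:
U(v) = -2*v²
(U(H) + Z(-128)) + 19620 = (-2*(-26)² + (65 - 1*(-128))) + 19620 = (-2*676 + (65 + 128)) + 19620 = (-1352 + 193) + 19620 = -1159 + 19620 = 18461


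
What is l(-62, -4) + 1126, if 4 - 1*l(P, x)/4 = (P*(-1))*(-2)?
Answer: 1638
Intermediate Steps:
l(P, x) = 16 - 8*P (l(P, x) = 16 - 4*P*(-1)*(-2) = 16 - 4*(-P)*(-2) = 16 - 8*P)
l(-62, -4) + 1126 = (16 - 8*(-62)) + 1126 = (16 + 496) + 1126 = 512 + 1126 = 1638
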